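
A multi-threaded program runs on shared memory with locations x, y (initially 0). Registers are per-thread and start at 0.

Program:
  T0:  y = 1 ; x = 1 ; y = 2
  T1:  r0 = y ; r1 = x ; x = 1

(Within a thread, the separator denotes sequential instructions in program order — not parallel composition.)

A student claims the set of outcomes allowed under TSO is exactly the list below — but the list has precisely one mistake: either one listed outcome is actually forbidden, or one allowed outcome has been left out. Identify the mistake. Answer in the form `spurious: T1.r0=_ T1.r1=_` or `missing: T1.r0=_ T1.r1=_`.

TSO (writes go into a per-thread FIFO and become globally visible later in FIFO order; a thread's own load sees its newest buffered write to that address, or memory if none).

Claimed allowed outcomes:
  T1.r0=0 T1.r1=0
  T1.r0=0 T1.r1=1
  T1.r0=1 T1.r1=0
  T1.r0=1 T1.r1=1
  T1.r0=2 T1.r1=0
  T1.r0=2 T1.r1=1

spurious: T1.r0=2 T1.r1=0

outcome vector order: (T1.r0,T1.r1)
TSO: 5 outcomes — {(0,0) (0,1) (1,0) (1,1) (2,1)}
claimed∖TSO = {(2,0)}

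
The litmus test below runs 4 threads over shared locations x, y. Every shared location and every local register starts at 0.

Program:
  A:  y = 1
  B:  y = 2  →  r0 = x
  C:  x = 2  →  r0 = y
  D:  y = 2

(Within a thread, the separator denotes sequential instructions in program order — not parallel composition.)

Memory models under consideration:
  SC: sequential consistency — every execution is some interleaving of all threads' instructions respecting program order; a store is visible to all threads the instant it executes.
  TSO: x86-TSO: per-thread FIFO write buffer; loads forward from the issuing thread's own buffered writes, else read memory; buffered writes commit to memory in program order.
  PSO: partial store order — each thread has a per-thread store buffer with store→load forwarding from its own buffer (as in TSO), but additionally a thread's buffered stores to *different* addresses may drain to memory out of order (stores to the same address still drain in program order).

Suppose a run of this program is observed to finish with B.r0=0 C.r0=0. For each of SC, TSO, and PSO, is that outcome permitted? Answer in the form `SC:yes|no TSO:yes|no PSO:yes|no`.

SC:no TSO:yes PSO:yes

outcome vector order: (B.r0,C.r0)
SC: 5 outcomes — {<0 1>, <0 2>, <2 0>, <2 1>, <2 2>}
TSO: 6 outcomes — {<0 0>, <0 1>, <0 2>, <2 0>, <2 1>, <2 2>}
PSO: 6 outcomes — {<0 0>, <0 1>, <0 2>, <2 0>, <2 1>, <2 2>}
target <0 0> ∈ {TSO,PSO}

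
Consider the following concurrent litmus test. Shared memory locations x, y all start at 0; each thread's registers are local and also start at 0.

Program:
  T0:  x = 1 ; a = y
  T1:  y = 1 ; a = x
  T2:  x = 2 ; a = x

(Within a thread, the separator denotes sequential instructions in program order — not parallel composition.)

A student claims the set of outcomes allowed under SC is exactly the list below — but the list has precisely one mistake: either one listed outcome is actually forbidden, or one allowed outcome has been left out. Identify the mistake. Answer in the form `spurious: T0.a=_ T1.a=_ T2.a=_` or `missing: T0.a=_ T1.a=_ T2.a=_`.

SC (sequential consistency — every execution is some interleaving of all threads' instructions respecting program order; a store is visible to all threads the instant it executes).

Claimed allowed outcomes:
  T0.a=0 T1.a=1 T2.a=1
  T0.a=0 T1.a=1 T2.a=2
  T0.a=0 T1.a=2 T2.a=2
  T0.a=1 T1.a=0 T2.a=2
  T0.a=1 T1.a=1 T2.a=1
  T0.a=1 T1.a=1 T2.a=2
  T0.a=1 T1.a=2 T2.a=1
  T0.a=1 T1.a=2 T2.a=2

outcome vector order: (T0.a,T1.a,T2.a)
SC: 9 outcomes — {(0,1,1); (0,1,2); (0,2,2); (1,0,1); (1,0,2); (1,1,1); (1,1,2); (1,2,1); (1,2,2)}
SC∖claimed = {(1,0,1)}

missing: T0.a=1 T1.a=0 T2.a=1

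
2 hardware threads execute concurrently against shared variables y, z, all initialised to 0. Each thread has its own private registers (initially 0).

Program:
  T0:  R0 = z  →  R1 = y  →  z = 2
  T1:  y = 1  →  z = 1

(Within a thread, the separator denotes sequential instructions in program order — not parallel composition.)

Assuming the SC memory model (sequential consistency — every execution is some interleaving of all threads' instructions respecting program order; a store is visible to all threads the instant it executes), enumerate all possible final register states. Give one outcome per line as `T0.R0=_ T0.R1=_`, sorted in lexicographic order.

T0.R0=0 T0.R1=0
T0.R0=0 T0.R1=1
T0.R0=1 T0.R1=1

outcome vector order: (T0.R0,T0.R1)
|SC outcomes| = 3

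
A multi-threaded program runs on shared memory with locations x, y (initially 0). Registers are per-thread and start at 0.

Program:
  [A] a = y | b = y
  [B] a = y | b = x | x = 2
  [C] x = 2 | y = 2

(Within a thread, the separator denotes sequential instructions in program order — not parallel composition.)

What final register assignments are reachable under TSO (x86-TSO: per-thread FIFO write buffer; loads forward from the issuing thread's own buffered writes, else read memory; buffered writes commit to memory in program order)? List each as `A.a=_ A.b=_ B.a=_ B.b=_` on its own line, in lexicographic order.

outcome vector order: (A.a,A.b,B.a,B.b)
|TSO outcomes| = 9

A.a=0 A.b=0 B.a=0 B.b=0
A.a=0 A.b=0 B.a=0 B.b=2
A.a=0 A.b=0 B.a=2 B.b=2
A.a=0 A.b=2 B.a=0 B.b=0
A.a=0 A.b=2 B.a=0 B.b=2
A.a=0 A.b=2 B.a=2 B.b=2
A.a=2 A.b=2 B.a=0 B.b=0
A.a=2 A.b=2 B.a=0 B.b=2
A.a=2 A.b=2 B.a=2 B.b=2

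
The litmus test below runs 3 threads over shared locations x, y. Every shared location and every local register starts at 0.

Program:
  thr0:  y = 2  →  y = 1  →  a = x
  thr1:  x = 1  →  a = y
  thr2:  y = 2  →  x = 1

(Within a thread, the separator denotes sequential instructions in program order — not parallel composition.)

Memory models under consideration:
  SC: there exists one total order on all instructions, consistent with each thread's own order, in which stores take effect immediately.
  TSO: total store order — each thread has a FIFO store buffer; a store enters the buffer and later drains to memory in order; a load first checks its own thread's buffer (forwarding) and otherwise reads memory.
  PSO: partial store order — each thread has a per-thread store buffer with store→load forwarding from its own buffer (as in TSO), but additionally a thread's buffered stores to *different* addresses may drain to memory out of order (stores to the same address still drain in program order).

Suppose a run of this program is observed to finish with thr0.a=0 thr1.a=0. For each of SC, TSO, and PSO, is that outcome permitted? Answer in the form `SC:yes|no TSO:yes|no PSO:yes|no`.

SC:no TSO:yes PSO:yes

outcome vector order: (thr0.a,thr1.a)
SC (5): 0/1 0/2 1/0 1/1 1/2
TSO (6): 0/0 0/1 0/2 1/0 1/1 1/2
PSO (6): 0/0 0/1 0/2 1/0 1/1 1/2
target 0/0 ∈ {TSO,PSO}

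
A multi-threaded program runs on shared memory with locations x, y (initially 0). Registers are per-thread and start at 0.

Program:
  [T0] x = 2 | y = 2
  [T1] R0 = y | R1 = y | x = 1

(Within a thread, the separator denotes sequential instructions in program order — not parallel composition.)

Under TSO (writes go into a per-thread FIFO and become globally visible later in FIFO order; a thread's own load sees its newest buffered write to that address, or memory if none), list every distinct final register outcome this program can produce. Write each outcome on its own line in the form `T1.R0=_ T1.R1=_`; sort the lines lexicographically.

T1.R0=0 T1.R1=0
T1.R0=0 T1.R1=2
T1.R0=2 T1.R1=2

outcome vector order: (T1.R0,T1.R1)
|TSO outcomes| = 3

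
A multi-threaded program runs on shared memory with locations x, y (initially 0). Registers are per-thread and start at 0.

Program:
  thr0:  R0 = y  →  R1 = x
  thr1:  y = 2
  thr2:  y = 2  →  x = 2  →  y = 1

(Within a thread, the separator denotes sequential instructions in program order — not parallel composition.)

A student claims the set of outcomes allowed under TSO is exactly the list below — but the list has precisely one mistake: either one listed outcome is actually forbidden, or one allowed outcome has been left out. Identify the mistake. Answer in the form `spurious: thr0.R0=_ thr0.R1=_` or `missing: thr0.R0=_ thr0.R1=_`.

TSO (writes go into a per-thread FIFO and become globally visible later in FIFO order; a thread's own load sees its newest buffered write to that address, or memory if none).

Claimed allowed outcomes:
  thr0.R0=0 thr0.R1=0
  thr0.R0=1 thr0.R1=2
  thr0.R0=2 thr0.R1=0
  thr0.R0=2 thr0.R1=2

outcome vector order: (thr0.R0,thr0.R1)
under TSO → 00, 02, 12, 20, 22
TSO∖claimed = {02}

missing: thr0.R0=0 thr0.R1=2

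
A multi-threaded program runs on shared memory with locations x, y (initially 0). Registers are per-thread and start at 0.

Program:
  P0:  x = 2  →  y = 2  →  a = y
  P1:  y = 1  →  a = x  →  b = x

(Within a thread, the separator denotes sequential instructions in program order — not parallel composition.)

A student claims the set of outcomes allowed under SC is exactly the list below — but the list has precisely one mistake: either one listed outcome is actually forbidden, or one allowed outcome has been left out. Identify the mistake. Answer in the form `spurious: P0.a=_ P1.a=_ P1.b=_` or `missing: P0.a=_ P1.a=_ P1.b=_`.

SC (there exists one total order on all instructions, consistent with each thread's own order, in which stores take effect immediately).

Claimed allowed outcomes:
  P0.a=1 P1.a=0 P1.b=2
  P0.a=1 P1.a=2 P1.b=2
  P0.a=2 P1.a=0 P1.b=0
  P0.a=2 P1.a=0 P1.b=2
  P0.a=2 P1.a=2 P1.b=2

outcome vector order: (P0.a,P1.a,P1.b)
under SC → <1 2 2>; <2 0 0>; <2 0 2>; <2 2 2>
claimed∖SC = {<1 0 2>}

spurious: P0.a=1 P1.a=0 P1.b=2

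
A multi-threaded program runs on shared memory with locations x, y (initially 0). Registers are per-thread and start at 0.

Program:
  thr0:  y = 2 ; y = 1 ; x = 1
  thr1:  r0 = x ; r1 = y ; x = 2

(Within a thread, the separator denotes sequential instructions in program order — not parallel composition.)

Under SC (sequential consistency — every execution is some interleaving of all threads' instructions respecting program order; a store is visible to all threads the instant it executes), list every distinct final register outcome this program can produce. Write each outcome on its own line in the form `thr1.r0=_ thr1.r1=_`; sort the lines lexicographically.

outcome vector order: (thr1.r0,thr1.r1)
|SC outcomes| = 4

thr1.r0=0 thr1.r1=0
thr1.r0=0 thr1.r1=1
thr1.r0=0 thr1.r1=2
thr1.r0=1 thr1.r1=1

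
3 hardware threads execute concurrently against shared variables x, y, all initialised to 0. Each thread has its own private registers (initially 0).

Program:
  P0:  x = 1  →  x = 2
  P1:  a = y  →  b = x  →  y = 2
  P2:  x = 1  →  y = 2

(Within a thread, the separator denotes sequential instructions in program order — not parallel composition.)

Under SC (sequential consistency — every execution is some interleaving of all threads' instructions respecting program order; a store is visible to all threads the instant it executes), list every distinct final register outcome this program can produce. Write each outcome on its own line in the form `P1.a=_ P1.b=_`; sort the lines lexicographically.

P1.a=0 P1.b=0
P1.a=0 P1.b=1
P1.a=0 P1.b=2
P1.a=2 P1.b=1
P1.a=2 P1.b=2

outcome vector order: (P1.a,P1.b)
|SC outcomes| = 5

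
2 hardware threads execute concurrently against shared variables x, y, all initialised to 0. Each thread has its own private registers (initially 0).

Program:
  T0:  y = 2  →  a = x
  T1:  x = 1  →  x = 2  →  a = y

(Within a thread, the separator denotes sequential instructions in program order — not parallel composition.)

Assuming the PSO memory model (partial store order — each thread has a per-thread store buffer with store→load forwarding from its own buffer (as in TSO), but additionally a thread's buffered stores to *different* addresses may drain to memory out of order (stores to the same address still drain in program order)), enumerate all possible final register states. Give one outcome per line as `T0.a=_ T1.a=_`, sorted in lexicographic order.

outcome vector order: (T0.a,T1.a)
|PSO outcomes| = 6

T0.a=0 T1.a=0
T0.a=0 T1.a=2
T0.a=1 T1.a=0
T0.a=1 T1.a=2
T0.a=2 T1.a=0
T0.a=2 T1.a=2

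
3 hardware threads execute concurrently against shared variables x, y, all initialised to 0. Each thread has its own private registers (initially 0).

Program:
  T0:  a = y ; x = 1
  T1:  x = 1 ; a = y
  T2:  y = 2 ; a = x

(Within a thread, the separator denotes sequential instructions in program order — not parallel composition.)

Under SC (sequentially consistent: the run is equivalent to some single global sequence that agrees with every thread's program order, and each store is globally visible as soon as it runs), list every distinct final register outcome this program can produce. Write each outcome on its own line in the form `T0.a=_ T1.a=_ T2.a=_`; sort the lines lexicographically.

outcome vector order: (T0.a,T1.a,T2.a)
|SC outcomes| = 6

T0.a=0 T1.a=0 T2.a=1
T0.a=0 T1.a=2 T2.a=0
T0.a=0 T1.a=2 T2.a=1
T0.a=2 T1.a=0 T2.a=1
T0.a=2 T1.a=2 T2.a=0
T0.a=2 T1.a=2 T2.a=1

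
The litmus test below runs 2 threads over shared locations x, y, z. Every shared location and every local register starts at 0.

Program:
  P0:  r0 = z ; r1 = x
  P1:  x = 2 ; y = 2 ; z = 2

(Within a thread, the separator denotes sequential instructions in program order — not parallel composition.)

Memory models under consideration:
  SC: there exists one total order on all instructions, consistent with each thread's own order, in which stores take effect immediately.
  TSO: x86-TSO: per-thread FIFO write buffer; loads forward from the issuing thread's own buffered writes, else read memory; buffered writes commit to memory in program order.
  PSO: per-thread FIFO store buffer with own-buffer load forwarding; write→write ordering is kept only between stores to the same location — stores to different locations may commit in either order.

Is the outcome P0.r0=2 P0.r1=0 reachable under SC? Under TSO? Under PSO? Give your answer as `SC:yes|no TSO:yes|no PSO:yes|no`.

SC:no TSO:no PSO:yes

outcome vector order: (P0.r0,P0.r1)
SC (3): (0,0), (0,2), (2,2)
TSO (3): (0,0), (0,2), (2,2)
PSO (4): (0,0), (0,2), (2,0), (2,2)
target (2,0) ∈ {PSO}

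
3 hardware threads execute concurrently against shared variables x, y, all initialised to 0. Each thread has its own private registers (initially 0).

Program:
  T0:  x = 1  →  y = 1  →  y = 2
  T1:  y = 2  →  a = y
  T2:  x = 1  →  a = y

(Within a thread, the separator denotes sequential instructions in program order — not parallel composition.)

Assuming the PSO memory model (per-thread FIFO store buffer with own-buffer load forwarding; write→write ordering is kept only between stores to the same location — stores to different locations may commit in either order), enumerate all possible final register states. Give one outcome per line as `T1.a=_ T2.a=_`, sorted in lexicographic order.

T1.a=1 T2.a=0
T1.a=1 T2.a=1
T1.a=1 T2.a=2
T1.a=2 T2.a=0
T1.a=2 T2.a=1
T1.a=2 T2.a=2

outcome vector order: (T1.a,T2.a)
|PSO outcomes| = 6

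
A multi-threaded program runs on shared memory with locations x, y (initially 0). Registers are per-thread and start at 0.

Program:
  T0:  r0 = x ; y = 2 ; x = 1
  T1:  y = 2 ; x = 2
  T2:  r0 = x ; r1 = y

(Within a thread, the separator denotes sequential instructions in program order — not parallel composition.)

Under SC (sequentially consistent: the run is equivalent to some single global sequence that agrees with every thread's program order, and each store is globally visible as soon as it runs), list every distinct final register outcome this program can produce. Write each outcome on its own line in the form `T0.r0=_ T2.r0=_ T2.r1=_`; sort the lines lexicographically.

outcome vector order: (T0.r0,T2.r0,T2.r1)
|SC outcomes| = 8

T0.r0=0 T2.r0=0 T2.r1=0
T0.r0=0 T2.r0=0 T2.r1=2
T0.r0=0 T2.r0=1 T2.r1=2
T0.r0=0 T2.r0=2 T2.r1=2
T0.r0=2 T2.r0=0 T2.r1=0
T0.r0=2 T2.r0=0 T2.r1=2
T0.r0=2 T2.r0=1 T2.r1=2
T0.r0=2 T2.r0=2 T2.r1=2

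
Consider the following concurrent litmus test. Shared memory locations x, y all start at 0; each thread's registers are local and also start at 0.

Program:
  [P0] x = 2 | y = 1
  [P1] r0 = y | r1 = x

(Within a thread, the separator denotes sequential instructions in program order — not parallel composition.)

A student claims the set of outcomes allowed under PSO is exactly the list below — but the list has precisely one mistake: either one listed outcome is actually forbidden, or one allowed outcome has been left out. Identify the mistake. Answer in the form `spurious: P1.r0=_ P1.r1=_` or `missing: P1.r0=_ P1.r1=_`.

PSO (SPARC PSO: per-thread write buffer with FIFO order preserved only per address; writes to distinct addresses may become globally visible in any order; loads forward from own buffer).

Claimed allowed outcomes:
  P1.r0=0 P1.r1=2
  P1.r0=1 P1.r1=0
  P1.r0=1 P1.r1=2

outcome vector order: (P1.r0,P1.r1)
[PSO] allowed = {0/0; 0/2; 1/0; 1/2}
PSO∖claimed = {0/0}

missing: P1.r0=0 P1.r1=0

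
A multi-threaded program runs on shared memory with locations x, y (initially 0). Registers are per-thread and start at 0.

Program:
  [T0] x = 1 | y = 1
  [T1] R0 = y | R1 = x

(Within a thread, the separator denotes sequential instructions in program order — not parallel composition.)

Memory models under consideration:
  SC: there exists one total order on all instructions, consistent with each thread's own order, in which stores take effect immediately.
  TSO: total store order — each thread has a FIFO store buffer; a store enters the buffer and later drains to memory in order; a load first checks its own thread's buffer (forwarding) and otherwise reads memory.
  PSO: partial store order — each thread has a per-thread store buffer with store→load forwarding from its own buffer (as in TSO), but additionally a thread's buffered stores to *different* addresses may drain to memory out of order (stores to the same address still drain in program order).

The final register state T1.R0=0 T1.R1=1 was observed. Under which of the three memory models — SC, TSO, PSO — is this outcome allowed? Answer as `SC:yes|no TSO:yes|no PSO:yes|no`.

outcome vector order: (T1.R0,T1.R1)
under SC → 00, 01, 11
under TSO → 00, 01, 11
under PSO → 00, 01, 10, 11
target 01 ∈ {SC,TSO,PSO}

SC:yes TSO:yes PSO:yes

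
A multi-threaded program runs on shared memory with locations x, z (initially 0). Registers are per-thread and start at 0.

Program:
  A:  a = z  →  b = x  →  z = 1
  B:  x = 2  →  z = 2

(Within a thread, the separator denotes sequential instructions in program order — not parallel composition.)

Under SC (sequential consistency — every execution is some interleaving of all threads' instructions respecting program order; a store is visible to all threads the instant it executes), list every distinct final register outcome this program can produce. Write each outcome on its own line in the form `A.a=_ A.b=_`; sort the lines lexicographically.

outcome vector order: (A.a,A.b)
|SC outcomes| = 3

A.a=0 A.b=0
A.a=0 A.b=2
A.a=2 A.b=2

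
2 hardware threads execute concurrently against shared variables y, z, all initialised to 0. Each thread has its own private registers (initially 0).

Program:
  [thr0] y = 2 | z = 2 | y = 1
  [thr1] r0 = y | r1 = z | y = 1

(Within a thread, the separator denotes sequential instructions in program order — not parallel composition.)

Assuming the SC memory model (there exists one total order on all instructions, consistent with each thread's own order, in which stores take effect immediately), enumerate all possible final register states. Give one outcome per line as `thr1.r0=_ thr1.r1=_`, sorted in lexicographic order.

outcome vector order: (thr1.r0,thr1.r1)
|SC outcomes| = 5

thr1.r0=0 thr1.r1=0
thr1.r0=0 thr1.r1=2
thr1.r0=1 thr1.r1=2
thr1.r0=2 thr1.r1=0
thr1.r0=2 thr1.r1=2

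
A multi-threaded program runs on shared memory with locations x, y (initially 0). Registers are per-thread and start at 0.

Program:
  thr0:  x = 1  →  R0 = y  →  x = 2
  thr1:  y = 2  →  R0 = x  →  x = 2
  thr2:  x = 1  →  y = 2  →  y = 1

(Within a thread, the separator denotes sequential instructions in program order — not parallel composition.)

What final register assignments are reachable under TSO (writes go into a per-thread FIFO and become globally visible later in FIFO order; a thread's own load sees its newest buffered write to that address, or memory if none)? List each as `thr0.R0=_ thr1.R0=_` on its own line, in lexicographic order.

outcome vector order: (thr0.R0,thr1.R0)
|TSO outcomes| = 9

thr0.R0=0 thr1.R0=0
thr0.R0=0 thr1.R0=1
thr0.R0=0 thr1.R0=2
thr0.R0=1 thr1.R0=0
thr0.R0=1 thr1.R0=1
thr0.R0=1 thr1.R0=2
thr0.R0=2 thr1.R0=0
thr0.R0=2 thr1.R0=1
thr0.R0=2 thr1.R0=2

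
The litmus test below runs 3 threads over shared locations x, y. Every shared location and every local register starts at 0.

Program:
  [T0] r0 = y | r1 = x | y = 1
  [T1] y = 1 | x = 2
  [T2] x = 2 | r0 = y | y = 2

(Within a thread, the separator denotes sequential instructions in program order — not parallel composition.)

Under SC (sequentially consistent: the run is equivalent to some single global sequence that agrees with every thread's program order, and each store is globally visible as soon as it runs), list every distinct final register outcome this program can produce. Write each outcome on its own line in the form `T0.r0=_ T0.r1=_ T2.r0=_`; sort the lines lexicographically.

T0.r0=0 T0.r1=0 T2.r0=0
T0.r0=0 T0.r1=0 T2.r0=1
T0.r0=0 T0.r1=2 T2.r0=0
T0.r0=0 T0.r1=2 T2.r0=1
T0.r0=1 T0.r1=0 T2.r0=1
T0.r0=1 T0.r1=2 T2.r0=0
T0.r0=1 T0.r1=2 T2.r0=1
T0.r0=2 T0.r1=2 T2.r0=0
T0.r0=2 T0.r1=2 T2.r0=1

outcome vector order: (T0.r0,T0.r1,T2.r0)
|SC outcomes| = 9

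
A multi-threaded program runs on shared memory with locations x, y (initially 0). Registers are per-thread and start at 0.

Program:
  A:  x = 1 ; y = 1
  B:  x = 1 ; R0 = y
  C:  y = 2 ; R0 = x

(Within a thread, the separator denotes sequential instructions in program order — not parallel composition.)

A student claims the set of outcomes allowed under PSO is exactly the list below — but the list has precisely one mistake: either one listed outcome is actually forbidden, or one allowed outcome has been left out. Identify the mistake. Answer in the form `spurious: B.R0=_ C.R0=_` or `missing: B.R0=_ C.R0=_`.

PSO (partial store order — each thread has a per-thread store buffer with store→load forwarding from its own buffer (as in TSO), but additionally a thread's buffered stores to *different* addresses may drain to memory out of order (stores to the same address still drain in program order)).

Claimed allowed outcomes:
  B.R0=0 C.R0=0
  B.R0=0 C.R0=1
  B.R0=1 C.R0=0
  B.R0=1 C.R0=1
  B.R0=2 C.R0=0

missing: B.R0=2 C.R0=1

outcome vector order: (B.R0,C.R0)
under PSO → <0 0>, <0 1>, <1 0>, <1 1>, <2 0>, <2 1>
PSO∖claimed = {<2 1>}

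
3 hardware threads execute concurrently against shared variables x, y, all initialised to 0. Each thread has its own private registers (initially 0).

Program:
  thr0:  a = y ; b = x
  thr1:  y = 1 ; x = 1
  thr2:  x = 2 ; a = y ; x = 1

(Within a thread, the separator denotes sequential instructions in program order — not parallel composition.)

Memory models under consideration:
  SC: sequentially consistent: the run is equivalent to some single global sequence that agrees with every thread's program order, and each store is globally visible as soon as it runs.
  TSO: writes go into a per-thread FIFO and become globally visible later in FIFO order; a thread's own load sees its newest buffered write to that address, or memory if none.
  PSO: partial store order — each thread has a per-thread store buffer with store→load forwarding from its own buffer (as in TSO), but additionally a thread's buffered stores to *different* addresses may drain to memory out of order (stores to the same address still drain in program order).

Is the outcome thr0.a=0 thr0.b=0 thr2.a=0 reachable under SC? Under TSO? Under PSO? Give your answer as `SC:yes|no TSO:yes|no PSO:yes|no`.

outcome vector order: (thr0.a,thr0.b,thr2.a)
[SC] allowed = {0/0/0, 0/0/1, 0/1/0, 0/1/1, 0/2/0, 0/2/1, 1/0/1, 1/1/0, 1/1/1, 1/2/0, 1/2/1}
[TSO] allowed = {0/0/0, 0/0/1, 0/1/0, 0/1/1, 0/2/0, 0/2/1, 1/0/0, 1/0/1, 1/1/0, 1/1/1, 1/2/0, 1/2/1}
[PSO] allowed = {0/0/0, 0/0/1, 0/1/0, 0/1/1, 0/2/0, 0/2/1, 1/0/0, 1/0/1, 1/1/0, 1/1/1, 1/2/0, 1/2/1}
target 0/0/0 ∈ {SC,TSO,PSO}

SC:yes TSO:yes PSO:yes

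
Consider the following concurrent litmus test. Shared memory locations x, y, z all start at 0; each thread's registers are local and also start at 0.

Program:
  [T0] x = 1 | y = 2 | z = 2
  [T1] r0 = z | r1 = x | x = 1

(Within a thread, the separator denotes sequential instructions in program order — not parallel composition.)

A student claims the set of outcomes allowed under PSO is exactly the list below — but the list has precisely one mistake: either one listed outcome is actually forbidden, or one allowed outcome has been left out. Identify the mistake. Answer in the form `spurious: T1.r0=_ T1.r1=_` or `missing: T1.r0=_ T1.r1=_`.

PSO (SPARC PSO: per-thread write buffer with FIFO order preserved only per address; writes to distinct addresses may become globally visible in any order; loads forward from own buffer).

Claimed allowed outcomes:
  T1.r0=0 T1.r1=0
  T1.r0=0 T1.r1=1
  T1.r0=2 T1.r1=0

missing: T1.r0=2 T1.r1=1

outcome vector order: (T1.r0,T1.r1)
[PSO] allowed = {00, 01, 20, 21}
PSO∖claimed = {21}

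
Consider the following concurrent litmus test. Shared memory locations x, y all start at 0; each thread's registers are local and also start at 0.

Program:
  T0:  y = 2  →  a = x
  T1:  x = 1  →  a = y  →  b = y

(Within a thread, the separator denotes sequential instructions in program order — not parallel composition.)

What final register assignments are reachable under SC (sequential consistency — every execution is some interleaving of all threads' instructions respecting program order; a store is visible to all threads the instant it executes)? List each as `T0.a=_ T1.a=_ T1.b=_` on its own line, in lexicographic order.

T0.a=0 T1.a=2 T1.b=2
T0.a=1 T1.a=0 T1.b=0
T0.a=1 T1.a=0 T1.b=2
T0.a=1 T1.a=2 T1.b=2

outcome vector order: (T0.a,T1.a,T1.b)
|SC outcomes| = 4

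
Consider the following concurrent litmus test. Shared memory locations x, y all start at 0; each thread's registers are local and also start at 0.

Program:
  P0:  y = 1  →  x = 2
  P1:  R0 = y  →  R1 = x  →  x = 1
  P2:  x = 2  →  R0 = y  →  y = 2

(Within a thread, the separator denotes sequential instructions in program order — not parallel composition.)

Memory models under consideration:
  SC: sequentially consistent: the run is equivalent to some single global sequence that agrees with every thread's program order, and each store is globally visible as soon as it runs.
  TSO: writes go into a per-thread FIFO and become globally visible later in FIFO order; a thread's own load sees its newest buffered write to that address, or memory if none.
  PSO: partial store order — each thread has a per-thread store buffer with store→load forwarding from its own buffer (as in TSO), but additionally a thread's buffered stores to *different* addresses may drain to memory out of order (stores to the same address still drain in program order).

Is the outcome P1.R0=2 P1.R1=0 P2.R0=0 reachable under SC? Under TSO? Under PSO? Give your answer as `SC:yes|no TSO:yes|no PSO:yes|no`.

SC:no TSO:no PSO:yes

outcome vector order: (P1.R0,P1.R1,P2.R0)
[SC] allowed = {000; 001; 020; 021; 101; 120; 121; 220; 221}
[TSO] allowed = {000; 001; 020; 021; 100; 101; 120; 121; 220; 221}
[PSO] allowed = {000; 001; 020; 021; 100; 101; 120; 121; 200; 201; 220; 221}
target 200 ∈ {PSO}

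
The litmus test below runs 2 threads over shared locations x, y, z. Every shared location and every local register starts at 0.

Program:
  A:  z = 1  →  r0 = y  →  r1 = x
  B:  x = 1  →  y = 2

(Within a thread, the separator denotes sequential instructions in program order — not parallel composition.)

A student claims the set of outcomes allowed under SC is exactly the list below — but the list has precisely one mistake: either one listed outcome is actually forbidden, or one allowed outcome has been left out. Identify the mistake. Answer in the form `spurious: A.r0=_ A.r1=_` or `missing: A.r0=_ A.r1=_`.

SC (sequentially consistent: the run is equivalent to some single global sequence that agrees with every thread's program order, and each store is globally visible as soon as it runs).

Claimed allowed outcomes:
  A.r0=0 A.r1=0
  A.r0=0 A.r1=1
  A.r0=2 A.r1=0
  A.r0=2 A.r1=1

spurious: A.r0=2 A.r1=0

outcome vector order: (A.r0,A.r1)
under SC → (0,0); (0,1); (2,1)
claimed∖SC = {(2,0)}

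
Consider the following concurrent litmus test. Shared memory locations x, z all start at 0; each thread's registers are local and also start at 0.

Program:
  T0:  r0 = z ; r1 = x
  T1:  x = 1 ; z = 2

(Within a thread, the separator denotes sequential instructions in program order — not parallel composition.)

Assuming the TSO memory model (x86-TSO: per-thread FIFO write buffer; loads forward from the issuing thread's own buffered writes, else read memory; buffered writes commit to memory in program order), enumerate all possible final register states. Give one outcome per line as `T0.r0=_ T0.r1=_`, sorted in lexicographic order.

T0.r0=0 T0.r1=0
T0.r0=0 T0.r1=1
T0.r0=2 T0.r1=1

outcome vector order: (T0.r0,T0.r1)
|TSO outcomes| = 3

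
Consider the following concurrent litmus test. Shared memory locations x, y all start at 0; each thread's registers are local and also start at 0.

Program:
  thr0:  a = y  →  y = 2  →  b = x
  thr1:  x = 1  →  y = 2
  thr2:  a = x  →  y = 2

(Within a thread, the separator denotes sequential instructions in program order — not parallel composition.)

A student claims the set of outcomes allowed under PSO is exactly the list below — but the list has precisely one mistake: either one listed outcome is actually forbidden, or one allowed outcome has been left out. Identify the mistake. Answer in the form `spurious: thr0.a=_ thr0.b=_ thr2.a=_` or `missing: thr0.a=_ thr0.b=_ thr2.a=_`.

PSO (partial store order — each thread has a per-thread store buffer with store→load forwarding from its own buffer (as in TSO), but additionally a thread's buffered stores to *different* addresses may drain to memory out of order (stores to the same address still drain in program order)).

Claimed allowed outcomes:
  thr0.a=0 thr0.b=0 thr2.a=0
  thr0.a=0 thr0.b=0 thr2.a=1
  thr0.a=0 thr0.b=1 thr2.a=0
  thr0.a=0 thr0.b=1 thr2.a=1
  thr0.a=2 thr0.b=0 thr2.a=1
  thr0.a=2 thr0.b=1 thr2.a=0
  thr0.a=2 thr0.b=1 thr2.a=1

missing: thr0.a=2 thr0.b=0 thr2.a=0

outcome vector order: (thr0.a,thr0.b,thr2.a)
under PSO → <0 0 0>; <0 0 1>; <0 1 0>; <0 1 1>; <2 0 0>; <2 0 1>; <2 1 0>; <2 1 1>
PSO∖claimed = {<2 0 0>}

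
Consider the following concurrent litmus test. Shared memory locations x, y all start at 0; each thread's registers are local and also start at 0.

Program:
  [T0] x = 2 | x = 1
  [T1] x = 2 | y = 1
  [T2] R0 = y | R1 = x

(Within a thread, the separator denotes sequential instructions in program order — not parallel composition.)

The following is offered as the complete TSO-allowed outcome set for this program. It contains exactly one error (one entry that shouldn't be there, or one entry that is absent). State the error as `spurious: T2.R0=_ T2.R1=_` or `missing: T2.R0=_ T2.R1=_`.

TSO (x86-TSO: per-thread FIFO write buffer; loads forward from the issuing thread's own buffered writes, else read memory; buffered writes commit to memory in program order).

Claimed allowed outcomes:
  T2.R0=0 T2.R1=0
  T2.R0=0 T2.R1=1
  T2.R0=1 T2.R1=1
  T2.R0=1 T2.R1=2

outcome vector order: (T2.R0,T2.R1)
TSO: 5 outcomes — {<0 0>; <0 1>; <0 2>; <1 1>; <1 2>}
TSO∖claimed = {<0 2>}

missing: T2.R0=0 T2.R1=2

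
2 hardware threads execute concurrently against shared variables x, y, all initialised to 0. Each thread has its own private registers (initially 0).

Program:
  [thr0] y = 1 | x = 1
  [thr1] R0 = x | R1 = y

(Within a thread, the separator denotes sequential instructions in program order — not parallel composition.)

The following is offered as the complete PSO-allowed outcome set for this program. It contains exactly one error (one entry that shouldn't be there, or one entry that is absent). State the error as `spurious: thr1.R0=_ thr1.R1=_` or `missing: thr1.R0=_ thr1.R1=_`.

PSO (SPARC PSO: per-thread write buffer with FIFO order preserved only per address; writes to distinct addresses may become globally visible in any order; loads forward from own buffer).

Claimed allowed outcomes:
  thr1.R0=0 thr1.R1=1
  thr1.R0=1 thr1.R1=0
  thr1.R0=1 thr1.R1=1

missing: thr1.R0=0 thr1.R1=0

outcome vector order: (thr1.R0,thr1.R1)
[PSO] allowed = {(0,0) (0,1) (1,0) (1,1)}
PSO∖claimed = {(0,0)}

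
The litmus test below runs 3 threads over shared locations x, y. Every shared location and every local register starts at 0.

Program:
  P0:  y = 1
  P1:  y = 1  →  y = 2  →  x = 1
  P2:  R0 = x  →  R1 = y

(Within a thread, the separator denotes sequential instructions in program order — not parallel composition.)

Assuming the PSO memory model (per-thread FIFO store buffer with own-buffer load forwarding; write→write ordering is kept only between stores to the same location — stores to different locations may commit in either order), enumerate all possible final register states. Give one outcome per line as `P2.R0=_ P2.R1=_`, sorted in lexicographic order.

P2.R0=0 P2.R1=0
P2.R0=0 P2.R1=1
P2.R0=0 P2.R1=2
P2.R0=1 P2.R1=0
P2.R0=1 P2.R1=1
P2.R0=1 P2.R1=2

outcome vector order: (P2.R0,P2.R1)
|PSO outcomes| = 6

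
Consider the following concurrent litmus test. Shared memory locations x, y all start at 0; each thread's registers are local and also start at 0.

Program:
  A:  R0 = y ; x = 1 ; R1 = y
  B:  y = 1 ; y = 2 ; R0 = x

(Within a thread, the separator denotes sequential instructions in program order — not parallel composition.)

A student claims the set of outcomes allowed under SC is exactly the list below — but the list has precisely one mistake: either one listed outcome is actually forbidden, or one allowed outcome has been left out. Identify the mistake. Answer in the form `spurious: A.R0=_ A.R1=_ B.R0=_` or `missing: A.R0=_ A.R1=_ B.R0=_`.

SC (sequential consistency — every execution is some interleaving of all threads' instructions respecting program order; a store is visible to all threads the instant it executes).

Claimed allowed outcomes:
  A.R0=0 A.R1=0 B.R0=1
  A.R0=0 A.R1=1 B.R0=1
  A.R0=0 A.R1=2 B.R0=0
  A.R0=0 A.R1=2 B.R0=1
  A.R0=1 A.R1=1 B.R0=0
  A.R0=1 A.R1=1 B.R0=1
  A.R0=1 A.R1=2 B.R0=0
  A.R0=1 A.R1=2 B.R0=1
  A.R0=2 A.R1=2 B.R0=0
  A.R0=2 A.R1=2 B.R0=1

spurious: A.R0=1 A.R1=1 B.R0=0

outcome vector order: (A.R0,A.R1,B.R0)
SC (9): <0 0 1>; <0 1 1>; <0 2 0>; <0 2 1>; <1 1 1>; <1 2 0>; <1 2 1>; <2 2 0>; <2 2 1>
claimed∖SC = {<1 1 0>}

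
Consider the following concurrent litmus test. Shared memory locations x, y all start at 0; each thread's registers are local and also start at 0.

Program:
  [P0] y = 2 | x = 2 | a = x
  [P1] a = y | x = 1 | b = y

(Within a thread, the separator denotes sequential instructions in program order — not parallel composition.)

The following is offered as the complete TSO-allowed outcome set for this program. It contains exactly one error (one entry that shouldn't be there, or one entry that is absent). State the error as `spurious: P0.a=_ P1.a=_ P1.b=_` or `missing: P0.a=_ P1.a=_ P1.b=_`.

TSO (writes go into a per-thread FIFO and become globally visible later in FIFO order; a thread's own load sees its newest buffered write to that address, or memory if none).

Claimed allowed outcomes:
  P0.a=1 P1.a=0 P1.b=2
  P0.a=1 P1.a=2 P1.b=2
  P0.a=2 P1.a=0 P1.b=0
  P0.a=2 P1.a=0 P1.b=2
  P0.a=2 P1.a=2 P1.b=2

missing: P0.a=1 P1.a=0 P1.b=0

outcome vector order: (P0.a,P1.a,P1.b)
under TSO → <1 0 0>; <1 0 2>; <1 2 2>; <2 0 0>; <2 0 2>; <2 2 2>
TSO∖claimed = {<1 0 0>}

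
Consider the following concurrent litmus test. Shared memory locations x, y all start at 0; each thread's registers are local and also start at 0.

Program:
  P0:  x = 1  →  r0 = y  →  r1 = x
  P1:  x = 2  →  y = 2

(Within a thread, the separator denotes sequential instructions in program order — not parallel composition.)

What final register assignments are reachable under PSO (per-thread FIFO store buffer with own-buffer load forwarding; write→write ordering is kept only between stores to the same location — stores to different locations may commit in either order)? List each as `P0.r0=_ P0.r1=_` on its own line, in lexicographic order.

P0.r0=0 P0.r1=1
P0.r0=0 P0.r1=2
P0.r0=2 P0.r1=1
P0.r0=2 P0.r1=2

outcome vector order: (P0.r0,P0.r1)
|PSO outcomes| = 4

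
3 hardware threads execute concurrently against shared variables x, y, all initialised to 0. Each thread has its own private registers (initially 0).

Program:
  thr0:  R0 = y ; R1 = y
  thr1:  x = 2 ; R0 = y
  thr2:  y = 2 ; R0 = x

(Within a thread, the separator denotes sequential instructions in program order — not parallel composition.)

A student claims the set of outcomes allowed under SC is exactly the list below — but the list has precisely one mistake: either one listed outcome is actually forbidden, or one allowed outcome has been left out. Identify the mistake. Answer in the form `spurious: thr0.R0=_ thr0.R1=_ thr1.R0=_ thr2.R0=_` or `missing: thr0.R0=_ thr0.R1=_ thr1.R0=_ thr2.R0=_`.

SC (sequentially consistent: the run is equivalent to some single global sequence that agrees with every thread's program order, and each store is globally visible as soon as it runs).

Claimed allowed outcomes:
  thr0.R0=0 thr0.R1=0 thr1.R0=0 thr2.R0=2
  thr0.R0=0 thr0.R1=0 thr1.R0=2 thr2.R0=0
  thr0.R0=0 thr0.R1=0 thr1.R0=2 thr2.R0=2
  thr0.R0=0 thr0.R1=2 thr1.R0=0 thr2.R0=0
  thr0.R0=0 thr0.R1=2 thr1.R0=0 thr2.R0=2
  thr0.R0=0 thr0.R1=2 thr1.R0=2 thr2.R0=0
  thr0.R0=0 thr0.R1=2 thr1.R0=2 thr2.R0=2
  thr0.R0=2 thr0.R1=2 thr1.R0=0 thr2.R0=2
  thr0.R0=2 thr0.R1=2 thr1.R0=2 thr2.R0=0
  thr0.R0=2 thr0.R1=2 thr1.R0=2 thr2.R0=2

spurious: thr0.R0=0 thr0.R1=2 thr1.R0=0 thr2.R0=0

outcome vector order: (thr0.R0,thr0.R1,thr1.R0,thr2.R0)
SC (9): 0002 0020 0022 0202 0220 0222 2202 2220 2222
claimed∖SC = {0200}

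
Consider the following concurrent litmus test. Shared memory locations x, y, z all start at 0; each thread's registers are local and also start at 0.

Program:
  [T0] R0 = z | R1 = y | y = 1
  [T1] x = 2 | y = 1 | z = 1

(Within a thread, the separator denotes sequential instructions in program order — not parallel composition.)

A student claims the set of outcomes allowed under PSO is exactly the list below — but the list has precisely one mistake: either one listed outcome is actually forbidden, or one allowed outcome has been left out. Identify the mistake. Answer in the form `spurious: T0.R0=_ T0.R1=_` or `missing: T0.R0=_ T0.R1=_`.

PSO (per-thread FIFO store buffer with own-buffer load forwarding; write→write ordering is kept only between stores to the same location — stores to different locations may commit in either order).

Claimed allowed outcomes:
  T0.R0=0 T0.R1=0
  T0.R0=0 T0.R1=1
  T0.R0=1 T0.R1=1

missing: T0.R0=1 T0.R1=0

outcome vector order: (T0.R0,T0.R1)
PSO (4): 0/0; 0/1; 1/0; 1/1
PSO∖claimed = {1/0}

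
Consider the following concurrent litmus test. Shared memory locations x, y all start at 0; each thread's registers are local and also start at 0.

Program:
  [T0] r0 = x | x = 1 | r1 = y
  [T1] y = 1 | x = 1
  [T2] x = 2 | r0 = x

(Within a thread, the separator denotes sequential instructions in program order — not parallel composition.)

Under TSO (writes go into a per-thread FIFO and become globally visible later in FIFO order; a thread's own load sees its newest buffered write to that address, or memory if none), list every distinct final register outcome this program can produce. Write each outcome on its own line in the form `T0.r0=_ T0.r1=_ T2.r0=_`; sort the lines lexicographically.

T0.r0=0 T0.r1=0 T2.r0=1
T0.r0=0 T0.r1=0 T2.r0=2
T0.r0=0 T0.r1=1 T2.r0=1
T0.r0=0 T0.r1=1 T2.r0=2
T0.r0=1 T0.r1=1 T2.r0=1
T0.r0=1 T0.r1=1 T2.r0=2
T0.r0=2 T0.r1=0 T2.r0=1
T0.r0=2 T0.r1=0 T2.r0=2
T0.r0=2 T0.r1=1 T2.r0=1
T0.r0=2 T0.r1=1 T2.r0=2

outcome vector order: (T0.r0,T0.r1,T2.r0)
|TSO outcomes| = 10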